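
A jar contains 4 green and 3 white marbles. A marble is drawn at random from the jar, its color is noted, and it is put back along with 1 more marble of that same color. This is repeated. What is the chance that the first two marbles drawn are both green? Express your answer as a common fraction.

After a green draw the jar holds 5 green out of 8.
P = (4/7)·(5/8) = 5/14 ≈ 0.3571.

5/14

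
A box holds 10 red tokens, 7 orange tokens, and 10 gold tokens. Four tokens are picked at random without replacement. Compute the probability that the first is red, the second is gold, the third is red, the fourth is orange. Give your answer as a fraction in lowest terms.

7/468

Multiply the conditional probability of each draw in order, without replacement, so each draw removes one from its color and from the total.
P = (10/27) · (10/26) · (9/25) · (7/24) = 7/468 ≈ 0.0150.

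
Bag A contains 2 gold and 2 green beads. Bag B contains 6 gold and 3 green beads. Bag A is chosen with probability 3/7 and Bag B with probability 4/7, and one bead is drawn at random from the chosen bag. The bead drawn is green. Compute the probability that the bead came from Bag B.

8/17

P(green | Bag A) = 1/2; P(green | Bag B) = 1/3.
P(green) = 3/7·1/2 + 4/7·1/3 = 17/42.
By Bayes' rule, P(Bag B | green) = 4/21 / 17/42 = 8/17 ≈ 0.4706.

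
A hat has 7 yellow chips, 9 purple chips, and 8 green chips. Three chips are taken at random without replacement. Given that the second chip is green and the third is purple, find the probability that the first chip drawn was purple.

P(first=purple and the second chip is green and the third is purple) = (9/24)·(8/23)·(8/22) = 12/253.
P(E) = Σ over first color = 21/506 + 12/253 + 21/506 = 3/23.
By Bayes, P(first=purple | E) = 12/253 / 3/23 = 4/11 ≈ 0.3636.

4/11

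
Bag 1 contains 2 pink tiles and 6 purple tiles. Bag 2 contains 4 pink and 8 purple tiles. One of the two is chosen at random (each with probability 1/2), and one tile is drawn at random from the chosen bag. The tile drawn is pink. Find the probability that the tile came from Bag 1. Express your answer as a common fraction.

P(pink | Bag 1) = 1/4; P(pink | Bag 2) = 1/3.
P(pink) = 1/2·1/4 + 1/2·1/3 = 7/24.
By Bayes' rule, P(Bag 1 | pink) = 1/8 / 7/24 = 3/7 ≈ 0.4286.

3/7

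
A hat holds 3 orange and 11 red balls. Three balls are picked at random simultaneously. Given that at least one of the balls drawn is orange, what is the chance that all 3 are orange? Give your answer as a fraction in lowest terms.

1/199

P(all 3 orange) = C(3,3)/C(14,3) = 1/364; P(at least one orange) = 1 − C(11,3)/C(14,3) = 199/364.
Since 'all 3 orange' ⊆ 'at least one orange', P(all 3 | at least one) = 1/364 / 199/364 = 1/199 ≈ 0.0050.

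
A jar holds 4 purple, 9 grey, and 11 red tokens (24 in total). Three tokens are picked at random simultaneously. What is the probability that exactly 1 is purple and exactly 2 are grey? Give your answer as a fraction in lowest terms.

Unordered draws without replacement: count favorable combinations over C(24,3).
Favorable = C(4,1) · C(9,2) · C(11,0) = 144; total = C(24,3) = 2024.
P = 144/2024 = 18/253 ≈ 0.0711.

18/253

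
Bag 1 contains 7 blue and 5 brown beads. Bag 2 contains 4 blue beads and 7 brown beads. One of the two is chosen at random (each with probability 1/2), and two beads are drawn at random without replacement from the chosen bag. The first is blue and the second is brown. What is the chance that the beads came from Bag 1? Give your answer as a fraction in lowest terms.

25/49

P(E | Bag 1) = 35/132; P(E | Bag 2) = 14/55.
P(E) = 1/2·35/132 + 1/2·14/55 = 343/1320.
By Bayes' rule, P(Bag 1 | E) = 35/264 / 343/1320 = 25/49 ≈ 0.5102.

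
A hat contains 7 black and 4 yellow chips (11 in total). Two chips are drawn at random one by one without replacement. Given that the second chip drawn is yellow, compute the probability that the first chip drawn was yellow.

P(first=yellow and the second chip drawn is yellow) = (4/11)·(3/10) = 6/55.
P(the second chip drawn is yellow) = Σ over first color = 14/55 + 6/55 = 4/11.
By Bayes, P(first=yellow | the second chip drawn is yellow) = 6/55 / 4/11 = 3/10 ≈ 0.3000.

3/10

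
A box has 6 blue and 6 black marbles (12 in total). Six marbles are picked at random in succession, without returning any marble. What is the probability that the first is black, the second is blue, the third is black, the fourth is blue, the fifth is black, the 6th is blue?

Multiply the conditional probability of each draw in order, without replacement, so each draw removes one from its color and from the total.
P = (6/12) · (6/11) · (5/10) · (5/9) · (4/8) · (4/7) = 5/231 ≈ 0.0216.

5/231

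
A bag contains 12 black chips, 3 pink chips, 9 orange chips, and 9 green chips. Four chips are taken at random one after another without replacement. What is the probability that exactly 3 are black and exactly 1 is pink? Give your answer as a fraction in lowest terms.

1/62

Unordered draws without replacement: count favorable combinations over C(33,4).
Favorable = C(12,3) · C(3,1) · C(9,0) · C(9,0) = 660; total = C(33,4) = 40920.
P = 660/40920 = 1/62 ≈ 0.0161.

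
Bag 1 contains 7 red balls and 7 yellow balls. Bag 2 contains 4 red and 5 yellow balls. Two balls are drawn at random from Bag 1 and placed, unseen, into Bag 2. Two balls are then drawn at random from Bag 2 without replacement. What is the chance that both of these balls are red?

Condition on how many of the transferred balls are red (from Bag 1: 7 red of 14; then Bag 2 has 11 total).
  0 red: C(7,0)C(7,2)/C(14,2) = 3/13; then P = C(4,2)/C(11,2) = 6/55
  1 red: C(7,1)C(7,1)/C(14,2) = 7/13; then P = C(5,2)/C(11,2) = 2/11
  2 red: C(7,2)C(7,0)/C(14,2) = 3/13; then P = C(6,2)/C(11,2) = 3/11
P(both red) = 133/715 ≈ 0.1860.

133/715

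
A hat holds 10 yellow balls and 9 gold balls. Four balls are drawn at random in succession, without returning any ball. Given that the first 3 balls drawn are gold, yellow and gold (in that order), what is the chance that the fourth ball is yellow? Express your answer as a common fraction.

9/16

After removing 1 yellow, 2 gold, the hat has 9 yellow out of 16 remaining.
P(fourth is yellow | given) = 9/16 ≈ 0.5625.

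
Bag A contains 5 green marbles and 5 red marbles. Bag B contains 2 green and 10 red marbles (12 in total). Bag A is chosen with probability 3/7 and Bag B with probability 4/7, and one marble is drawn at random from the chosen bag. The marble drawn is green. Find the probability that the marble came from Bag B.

P(green | Bag A) = 1/2; P(green | Bag B) = 1/6.
P(green) = 3/7·1/2 + 4/7·1/6 = 13/42.
By Bayes' rule, P(Bag B | green) = 2/21 / 13/42 = 4/13 ≈ 0.3077.

4/13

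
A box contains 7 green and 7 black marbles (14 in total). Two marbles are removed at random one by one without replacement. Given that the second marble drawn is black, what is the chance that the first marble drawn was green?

P(first=green and the second marble drawn is black) = (7/14)·(7/13) = 7/26.
P(the second marble drawn is black) = Σ over first color = 7/26 + 3/13 = 1/2.
By Bayes, P(first=green | the second marble drawn is black) = 7/26 / 1/2 = 7/13 ≈ 0.5385.

7/13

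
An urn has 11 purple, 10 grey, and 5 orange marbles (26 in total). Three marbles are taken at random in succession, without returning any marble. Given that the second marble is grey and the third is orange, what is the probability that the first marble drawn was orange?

1/6

P(first=orange and the second marble is grey and the third is orange) = (5/26)·(10/25)·(4/24) = 1/78.
P(E) = Σ over first color = 11/312 + 3/104 + 1/78 = 1/13.
By Bayes, P(first=orange | E) = 1/78 / 1/13 = 1/6 ≈ 0.1667.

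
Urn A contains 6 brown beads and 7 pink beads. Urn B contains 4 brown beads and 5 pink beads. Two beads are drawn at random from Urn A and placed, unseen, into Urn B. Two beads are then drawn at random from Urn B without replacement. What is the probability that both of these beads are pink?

Condition on how many of the transferred beads are pink (from Urn A: 7 pink of 13; then Urn B has 11 total).
  0 pink: C(7,0)C(6,2)/C(13,2) = 5/26; then P = C(5,2)/C(11,2) = 2/11
  1 pink: C(7,1)C(6,1)/C(13,2) = 7/13; then P = C(6,2)/C(11,2) = 3/11
  2 pink: C(7,2)C(6,0)/C(13,2) = 7/26; then P = C(7,2)/C(11,2) = 21/55
P(both pink) = 37/130 ≈ 0.2846.

37/130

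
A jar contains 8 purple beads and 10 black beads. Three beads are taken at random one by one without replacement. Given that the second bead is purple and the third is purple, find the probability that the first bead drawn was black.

P(first=black and the second bead is purple and the third is purple) = (10/18)·(8/17)·(7/16) = 35/306.
P(E) = Σ over first color = 7/102 + 35/306 = 28/153.
By Bayes, P(first=black | E) = 35/306 / 28/153 = 5/8 ≈ 0.6250.

5/8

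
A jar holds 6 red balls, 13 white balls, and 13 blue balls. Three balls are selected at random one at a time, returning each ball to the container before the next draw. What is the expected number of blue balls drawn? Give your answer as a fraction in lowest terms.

39/32

By linearity of expectation, E[X] = Σ P(draw i is blue); each independent draw has P(blue) = 13/32.
E[X] = 3 · 13/32 = 39/32 ≈ 1.2188.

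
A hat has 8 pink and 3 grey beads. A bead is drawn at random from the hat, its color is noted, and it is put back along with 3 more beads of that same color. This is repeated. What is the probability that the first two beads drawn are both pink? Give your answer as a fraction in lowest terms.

4/7

After a pink draw the hat holds 11 pink out of 14.
P = (8/11)·(11/14) = 4/7 ≈ 0.5714.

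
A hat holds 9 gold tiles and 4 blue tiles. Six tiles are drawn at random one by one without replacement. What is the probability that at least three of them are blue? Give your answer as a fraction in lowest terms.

31/143

Sum the hypergeometric tail for j = 3,…,4 blue tiles.
Favorable = C(4,3)·C(9,3) + C(4,4)·C(9,2) = 372; total = C(13,6) = 1716.
P = 372/1716 = 31/143 ≈ 0.2168.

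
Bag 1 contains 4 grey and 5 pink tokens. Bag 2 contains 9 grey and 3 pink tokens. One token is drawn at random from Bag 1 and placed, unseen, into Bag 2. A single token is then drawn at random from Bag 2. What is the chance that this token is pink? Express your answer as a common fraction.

32/117

Condition on how many of the transferred tokens are pink (from Bag 1: 5 pink of 9; then Bag 2 has 13 total).
  0 pink: C(5,0)C(4,1)/C(9,1) = 4/9; then P = 3/13
  1 pink: C(5,1)C(4,0)/C(9,1) = 5/9; then P = 4/13
P(pink from Bag 2) = 32/117 ≈ 0.2735.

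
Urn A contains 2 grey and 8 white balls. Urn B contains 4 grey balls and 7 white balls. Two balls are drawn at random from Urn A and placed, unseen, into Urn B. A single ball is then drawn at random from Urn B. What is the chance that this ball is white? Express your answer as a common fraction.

Condition on how many of the transferred balls are white (from Urn A: 8 white of 10; then Urn B has 13 total).
  0 white: C(8,0)C(2,2)/C(10,2) = 1/45; then P = 7/13
  1 white: C(8,1)C(2,1)/C(10,2) = 16/45; then P = 8/13
  2 white: C(8,2)C(2,0)/C(10,2) = 28/45; then P = 9/13
P(white from Urn B) = 43/65 ≈ 0.6615.

43/65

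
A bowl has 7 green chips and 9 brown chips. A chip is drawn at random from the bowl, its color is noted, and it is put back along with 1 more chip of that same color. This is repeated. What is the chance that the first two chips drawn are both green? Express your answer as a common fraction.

7/34

After a green draw the bowl holds 8 green out of 17.
P = (7/16)·(8/17) = 7/34 ≈ 0.2059.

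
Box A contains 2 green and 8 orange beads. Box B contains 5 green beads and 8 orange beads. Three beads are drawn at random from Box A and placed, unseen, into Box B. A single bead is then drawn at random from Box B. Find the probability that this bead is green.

Condition on how many of the transferred beads are green (from Box A: 2 green of 10; then Box B has 16 total).
  0 green: C(2,0)C(8,3)/C(10,3) = 7/15; then P = 5/16
  1 green: C(2,1)C(8,2)/C(10,3) = 7/15; then P = 6/16
  2 green: C(2,2)C(8,1)/C(10,3) = 1/15; then P = 7/16
P(green from Box B) = 7/20 ≈ 0.3500.

7/20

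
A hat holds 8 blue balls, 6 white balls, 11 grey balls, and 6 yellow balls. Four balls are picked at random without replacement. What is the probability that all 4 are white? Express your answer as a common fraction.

Unordered draws without replacement: count favorable combinations over C(31,4).
Favorable = C(8,0) · C(6,4) · C(11,0) · C(6,0) = 15; total = C(31,4) = 31465.
P = 15/31465 = 3/6293 ≈ 0.0005.

3/6293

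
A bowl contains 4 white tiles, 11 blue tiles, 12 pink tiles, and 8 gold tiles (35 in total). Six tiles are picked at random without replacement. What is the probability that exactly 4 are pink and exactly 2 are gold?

9/1054

Unordered draws without replacement: count favorable combinations over C(35,6).
Favorable = C(4,0) · C(11,0) · C(12,4) · C(8,2) = 13860; total = C(35,6) = 1623160.
P = 13860/1623160 = 9/1054 ≈ 0.0085.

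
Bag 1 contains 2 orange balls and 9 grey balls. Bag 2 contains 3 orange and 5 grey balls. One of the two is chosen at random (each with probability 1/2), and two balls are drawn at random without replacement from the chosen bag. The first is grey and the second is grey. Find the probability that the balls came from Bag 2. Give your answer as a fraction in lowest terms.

P(E | Bag 1) = 36/55; P(E | Bag 2) = 5/14.
P(E) = 1/2·36/55 + 1/2·5/14 = 779/1540.
By Bayes' rule, P(Bag 2 | E) = 5/28 / 779/1540 = 275/779 ≈ 0.3530.

275/779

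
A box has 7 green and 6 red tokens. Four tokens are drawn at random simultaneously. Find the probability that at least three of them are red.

31/143

Sum the hypergeometric tail for j = 3,…,4 red tokens.
Favorable = C(6,3)·C(7,1) + C(6,4)·C(7,0) = 155; total = C(13,4) = 715.
P = 155/715 = 31/143 ≈ 0.2168.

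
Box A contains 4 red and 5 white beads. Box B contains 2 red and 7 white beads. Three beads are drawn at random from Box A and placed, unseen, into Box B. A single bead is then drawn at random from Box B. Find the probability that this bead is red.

Condition on how many of the transferred beads are red (from Box A: 4 red of 9; then Box B has 12 total).
  0 red: C(4,0)C(5,3)/C(9,3) = 5/42; then P = 2/12
  1 red: C(4,1)C(5,2)/C(9,3) = 10/21; then P = 3/12
  2 red: C(4,2)C(5,1)/C(9,3) = 5/14; then P = 4/12
  3 red: C(4,3)C(5,0)/C(9,3) = 1/21; then P = 5/12
P(red from Box B) = 5/18 ≈ 0.2778.

5/18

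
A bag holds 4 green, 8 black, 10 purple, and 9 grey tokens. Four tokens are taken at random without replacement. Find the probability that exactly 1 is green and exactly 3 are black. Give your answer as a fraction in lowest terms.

Unordered draws without replacement: count favorable combinations over C(31,4).
Favorable = C(4,1) · C(8,3) · C(10,0) · C(9,0) = 224; total = C(31,4) = 31465.
P = 224/31465 = 32/4495 ≈ 0.0071.

32/4495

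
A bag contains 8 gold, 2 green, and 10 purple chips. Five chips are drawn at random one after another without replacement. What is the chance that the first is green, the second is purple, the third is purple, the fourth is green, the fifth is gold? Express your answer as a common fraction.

1/1292

Multiply the conditional probability of each draw in order, without replacement, so each draw removes one from its color and from the total.
P = (2/20) · (10/19) · (9/18) · (1/17) · (8/16) = 1/1292 ≈ 0.0008.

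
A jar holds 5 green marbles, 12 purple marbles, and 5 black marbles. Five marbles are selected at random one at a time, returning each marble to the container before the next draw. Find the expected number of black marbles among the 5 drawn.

By linearity of expectation, E[X] = Σ P(draw i is black); each independent draw has P(black) = 5/22.
E[X] = 5 · 5/22 = 25/22 ≈ 1.1364.

25/22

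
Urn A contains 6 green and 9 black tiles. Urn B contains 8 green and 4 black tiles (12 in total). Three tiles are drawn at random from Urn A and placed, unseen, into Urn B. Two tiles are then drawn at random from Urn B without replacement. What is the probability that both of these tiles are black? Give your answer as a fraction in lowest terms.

Condition on how many of the transferred tiles are black (from Urn A: 9 black of 15; then Urn B has 15 total).
  0 black: C(9,0)C(6,3)/C(15,3) = 4/91; then P = C(4,2)/C(15,2) = 2/35
  1 black: C(9,1)C(6,2)/C(15,3) = 27/91; then P = C(5,2)/C(15,2) = 2/21
  2 black: C(9,2)C(6,1)/C(15,3) = 216/455; then P = C(6,2)/C(15,2) = 1/7
  3 black: C(9,3)C(6,0)/C(15,3) = 12/65; then P = C(7,2)/C(15,2) = 1/5
P(both black) = 166/1225 ≈ 0.1355.

166/1225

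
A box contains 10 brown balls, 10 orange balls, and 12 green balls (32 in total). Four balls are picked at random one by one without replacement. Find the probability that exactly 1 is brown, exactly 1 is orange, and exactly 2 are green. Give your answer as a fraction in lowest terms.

Unordered draws without replacement: count favorable combinations over C(32,4).
Favorable = C(10,1) · C(10,1) · C(12,2) = 6600; total = C(32,4) = 35960.
P = 6600/35960 = 165/899 ≈ 0.1835.

165/899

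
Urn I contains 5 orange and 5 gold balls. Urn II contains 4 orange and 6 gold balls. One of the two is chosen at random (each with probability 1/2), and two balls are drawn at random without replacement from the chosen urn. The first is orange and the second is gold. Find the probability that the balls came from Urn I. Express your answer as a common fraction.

25/49

P(E | Urn I) = 5/18; P(E | Urn II) = 4/15.
P(E) = 1/2·5/18 + 1/2·4/15 = 49/180.
By Bayes' rule, P(Urn I | E) = 5/36 / 49/180 = 25/49 ≈ 0.5102.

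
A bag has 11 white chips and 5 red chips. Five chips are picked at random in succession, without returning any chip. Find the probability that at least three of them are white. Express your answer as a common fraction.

Sum the hypergeometric tail for j = 3,…,5 white chips.
Favorable = C(11,3)·C(5,2) + C(11,4)·C(5,1) + C(11,5)·C(5,0) = 3762; total = C(16,5) = 4368.
P = 3762/4368 = 627/728 ≈ 0.8613.

627/728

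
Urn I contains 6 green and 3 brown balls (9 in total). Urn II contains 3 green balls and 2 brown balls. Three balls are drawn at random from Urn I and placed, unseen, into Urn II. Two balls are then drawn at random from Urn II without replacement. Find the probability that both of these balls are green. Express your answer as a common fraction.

Condition on how many of the transferred balls are green (from Urn I: 6 green of 9; then Urn II has 8 total).
  0 green: C(6,0)C(3,3)/C(9,3) = 1/84; then P = C(3,2)/C(8,2) = 3/28
  1 green: C(6,1)C(3,2)/C(9,3) = 3/14; then P = C(4,2)/C(8,2) = 3/14
  2 green: C(6,2)C(3,1)/C(9,3) = 15/28; then P = C(5,2)/C(8,2) = 5/14
  3 green: C(6,3)C(3,0)/C(9,3) = 5/21; then P = C(6,2)/C(8,2) = 15/28
P(both green) = 41/112 ≈ 0.3661.

41/112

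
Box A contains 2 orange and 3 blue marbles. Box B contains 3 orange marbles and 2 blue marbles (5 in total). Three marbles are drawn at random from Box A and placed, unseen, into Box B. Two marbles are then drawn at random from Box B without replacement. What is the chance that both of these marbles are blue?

11/56

Condition on how many of the transferred marbles are blue (from Box A: 3 blue of 5; then Box B has 8 total).
  1 blue: C(3,1)C(2,2)/C(5,3) = 3/10; then P = C(3,2)/C(8,2) = 3/28
  2 blue: C(3,2)C(2,1)/C(5,3) = 3/5; then P = C(4,2)/C(8,2) = 3/14
  3 blue: C(3,3)C(2,0)/C(5,3) = 1/10; then P = C(5,2)/C(8,2) = 5/14
P(both blue) = 11/56 ≈ 0.1964.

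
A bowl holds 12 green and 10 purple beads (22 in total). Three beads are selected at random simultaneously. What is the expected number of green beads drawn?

18/11

By linearity of expectation, E[X] = Σ P(draw i is green); by symmetry each draw (even without replacement) has P(green) = 12/22.
E[X] = 3 · 12/22 = 18/11 ≈ 1.6364.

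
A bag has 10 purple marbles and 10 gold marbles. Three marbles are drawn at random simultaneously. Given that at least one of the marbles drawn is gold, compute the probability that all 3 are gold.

2/17

P(all 3 gold) = C(10,3)/C(20,3) = 2/19; P(at least one gold) = 1 − C(10,3)/C(20,3) = 17/19.
Since 'all 3 gold' ⊆ 'at least one gold', P(all 3 | at least one) = 2/19 / 17/19 = 2/17 ≈ 0.1176.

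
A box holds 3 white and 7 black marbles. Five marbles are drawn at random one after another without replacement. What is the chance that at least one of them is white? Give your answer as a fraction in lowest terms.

11/12

Use the complement: P(at least one white) = 1 − P(no white).
P(none) = C(7,5)/C(10,5) = 21/252.
So P = 1 − 21/252 = 11/12 ≈ 0.9167.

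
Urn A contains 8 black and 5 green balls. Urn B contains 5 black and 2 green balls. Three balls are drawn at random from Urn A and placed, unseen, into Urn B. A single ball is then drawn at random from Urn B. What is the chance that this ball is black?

Condition on how many of the transferred balls are black (from Urn A: 8 black of 13; then Urn B has 10 total).
  0 black: C(8,0)C(5,3)/C(13,3) = 5/143; then P = 5/10
  1 black: C(8,1)C(5,2)/C(13,3) = 40/143; then P = 6/10
  2 black: C(8,2)C(5,1)/C(13,3) = 70/143; then P = 7/10
  3 black: C(8,3)C(5,0)/C(13,3) = 28/143; then P = 8/10
P(black from Urn B) = 89/130 ≈ 0.6846.

89/130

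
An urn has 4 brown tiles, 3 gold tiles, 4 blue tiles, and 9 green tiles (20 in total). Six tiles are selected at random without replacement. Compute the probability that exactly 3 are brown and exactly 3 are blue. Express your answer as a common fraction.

2/4845

Unordered draws without replacement: count favorable combinations over C(20,6).
Favorable = C(4,3) · C(3,0) · C(4,3) · C(9,0) = 16; total = C(20,6) = 38760.
P = 16/38760 = 2/4845 ≈ 0.0004.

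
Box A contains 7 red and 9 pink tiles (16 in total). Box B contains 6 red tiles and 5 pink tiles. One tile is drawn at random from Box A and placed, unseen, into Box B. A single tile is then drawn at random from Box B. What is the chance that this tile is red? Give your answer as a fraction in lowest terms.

103/192

Condition on how many of the transferred tiles are red (from Box A: 7 red of 16; then Box B has 12 total).
  0 red: C(7,0)C(9,1)/C(16,1) = 9/16; then P = 6/12
  1 red: C(7,1)C(9,0)/C(16,1) = 7/16; then P = 7/12
P(red from Box B) = 103/192 ≈ 0.5365.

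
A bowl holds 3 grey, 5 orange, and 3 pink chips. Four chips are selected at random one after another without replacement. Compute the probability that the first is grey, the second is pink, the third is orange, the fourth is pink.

1/88

Multiply the conditional probability of each draw in order, without replacement, so each draw removes one from its color and from the total.
P = (3/11) · (3/10) · (5/9) · (2/8) = 1/88 ≈ 0.0114.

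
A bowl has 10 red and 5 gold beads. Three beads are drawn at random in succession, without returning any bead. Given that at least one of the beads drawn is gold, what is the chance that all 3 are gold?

2/67

P(all 3 gold) = C(5,3)/C(15,3) = 2/91; P(at least one gold) = 1 − C(10,3)/C(15,3) = 67/91.
Since 'all 3 gold' ⊆ 'at least one gold', P(all 3 | at least one) = 2/91 / 67/91 = 2/67 ≈ 0.0299.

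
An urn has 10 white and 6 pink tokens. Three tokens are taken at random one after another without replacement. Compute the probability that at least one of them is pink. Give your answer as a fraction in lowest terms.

Use the complement: P(at least one pink) = 1 − P(no pink).
P(none) = C(10,3)/C(16,3) = 120/560.
So P = 1 − 120/560 = 11/14 ≈ 0.7857.

11/14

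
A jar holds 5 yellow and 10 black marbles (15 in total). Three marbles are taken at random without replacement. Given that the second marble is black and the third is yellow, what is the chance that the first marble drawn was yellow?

P(first=yellow and the second marble is black and the third is yellow) = (5/15)·(10/14)·(4/13) = 20/273.
P(E) = Σ over first color = 20/273 + 15/91 = 5/21.
By Bayes, P(first=yellow | E) = 20/273 / 5/21 = 4/13 ≈ 0.3077.

4/13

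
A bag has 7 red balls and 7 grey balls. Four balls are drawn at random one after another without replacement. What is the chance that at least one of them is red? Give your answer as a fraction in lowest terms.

138/143

Use the complement: P(at least one red) = 1 − P(no red).
P(none) = C(7,4)/C(14,4) = 35/1001.
So P = 1 − 35/1001 = 138/143 ≈ 0.9650.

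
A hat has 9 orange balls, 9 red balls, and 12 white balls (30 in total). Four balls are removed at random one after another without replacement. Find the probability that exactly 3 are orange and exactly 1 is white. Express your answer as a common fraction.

Unordered draws without replacement: count favorable combinations over C(30,4).
Favorable = C(9,3) · C(9,0) · C(12,1) = 1008; total = C(30,4) = 27405.
P = 1008/27405 = 16/435 ≈ 0.0368.

16/435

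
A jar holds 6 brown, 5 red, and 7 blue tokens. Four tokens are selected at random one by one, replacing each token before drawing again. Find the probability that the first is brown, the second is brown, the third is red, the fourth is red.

25/2916

Multiply the conditional probability of each draw in order, with replacement (the composition resets each draw).
P = (6/18) · (6/18) · (5/18) · (5/18) = 25/2916 ≈ 0.0086.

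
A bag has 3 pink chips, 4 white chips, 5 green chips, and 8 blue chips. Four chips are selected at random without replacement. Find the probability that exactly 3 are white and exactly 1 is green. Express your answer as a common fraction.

Unordered draws without replacement: count favorable combinations over C(20,4).
Favorable = C(3,0) · C(4,3) · C(5,1) · C(8,0) = 20; total = C(20,4) = 4845.
P = 20/4845 = 4/969 ≈ 0.0041.

4/969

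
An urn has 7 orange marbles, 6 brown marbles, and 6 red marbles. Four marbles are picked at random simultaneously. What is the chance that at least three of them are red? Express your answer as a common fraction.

Sum the hypergeometric tail for j = 3,…,4 red marbles.
Favorable = C(6,3)·C(13,1) + C(6,4)·C(13,0) = 275; total = C(19,4) = 3876.
P = 275/3876 = 275/3876 ≈ 0.0709.

275/3876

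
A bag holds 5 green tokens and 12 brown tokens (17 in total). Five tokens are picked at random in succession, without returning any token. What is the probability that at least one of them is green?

Use the complement: P(at least one green) = 1 − P(no green).
P(none) = C(12,5)/C(17,5) = 792/6188.
So P = 1 − 792/6188 = 1349/1547 ≈ 0.8720.

1349/1547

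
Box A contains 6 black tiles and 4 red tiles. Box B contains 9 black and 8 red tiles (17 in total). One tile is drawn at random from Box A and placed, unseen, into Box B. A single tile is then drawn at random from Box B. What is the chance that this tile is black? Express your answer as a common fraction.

Condition on how many of the transferred tiles are black (from Box A: 6 black of 10; then Box B has 18 total).
  0 black: C(6,0)C(4,1)/C(10,1) = 2/5; then P = 9/18
  1 black: C(6,1)C(4,0)/C(10,1) = 3/5; then P = 10/18
P(black from Box B) = 8/15 ≈ 0.5333.

8/15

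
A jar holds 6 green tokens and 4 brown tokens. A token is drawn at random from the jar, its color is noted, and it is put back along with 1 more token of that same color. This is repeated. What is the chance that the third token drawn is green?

Sum over the four possibilities for the first two draws (green/not-green each), tracking how the green count and total change by +1 per draw.
P(third is green) = 3/5 ≈ 0.6000. (In a Pólya urn every draw has the same marginal probability 6/10.)

3/5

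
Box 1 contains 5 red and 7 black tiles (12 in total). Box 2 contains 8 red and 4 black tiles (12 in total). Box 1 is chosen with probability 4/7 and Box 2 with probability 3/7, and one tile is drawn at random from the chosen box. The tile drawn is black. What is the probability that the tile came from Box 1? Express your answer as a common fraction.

7/10

P(black | Box 1) = 7/12; P(black | Box 2) = 1/3.
P(black) = 4/7·7/12 + 3/7·1/3 = 10/21.
By Bayes' rule, P(Box 1 | black) = 1/3 / 10/21 = 7/10 ≈ 0.7000.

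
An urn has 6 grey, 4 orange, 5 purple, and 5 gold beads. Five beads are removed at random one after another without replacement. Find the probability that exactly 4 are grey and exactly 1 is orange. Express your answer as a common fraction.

Unordered draws without replacement: count favorable combinations over C(20,5).
Favorable = C(6,4) · C(4,1) · C(5,0) · C(5,0) = 60; total = C(20,5) = 15504.
P = 60/15504 = 5/1292 ≈ 0.0039.

5/1292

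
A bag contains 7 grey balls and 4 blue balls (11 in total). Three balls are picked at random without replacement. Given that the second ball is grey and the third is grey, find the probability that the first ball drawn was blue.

4/9

P(first=blue and the second ball is grey and the third is grey) = (4/11)·(7/10)·(6/9) = 28/165.
P(E) = Σ over first color = 7/33 + 28/165 = 21/55.
By Bayes, P(first=blue | E) = 28/165 / 21/55 = 4/9 ≈ 0.4444.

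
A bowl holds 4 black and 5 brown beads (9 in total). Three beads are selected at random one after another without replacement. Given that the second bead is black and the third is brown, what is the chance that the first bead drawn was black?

P(first=black and the second bead is black and the third is brown) = (4/9)·(3/8)·(5/7) = 5/42.
P(E) = Σ over first color = 5/42 + 10/63 = 5/18.
By Bayes, P(first=black | E) = 5/42 / 5/18 = 3/7 ≈ 0.4286.

3/7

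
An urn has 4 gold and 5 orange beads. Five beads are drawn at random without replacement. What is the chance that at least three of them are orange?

9/14

Sum the hypergeometric tail for j = 3,…,5 orange beads.
Favorable = C(5,3)·C(4,2) + C(5,4)·C(4,1) + C(5,5)·C(4,0) = 81; total = C(9,5) = 126.
P = 81/126 = 9/14 ≈ 0.6429.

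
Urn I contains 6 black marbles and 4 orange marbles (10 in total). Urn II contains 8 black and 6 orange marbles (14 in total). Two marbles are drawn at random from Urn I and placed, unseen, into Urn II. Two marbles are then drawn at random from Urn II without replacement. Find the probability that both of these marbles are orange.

299/1800

Condition on how many of the transferred marbles are orange (from Urn I: 4 orange of 10; then Urn II has 16 total).
  0 orange: C(4,0)C(6,2)/C(10,2) = 1/3; then P = C(6,2)/C(16,2) = 1/8
  1 orange: C(4,1)C(6,1)/C(10,2) = 8/15; then P = C(7,2)/C(16,2) = 7/40
  2 orange: C(4,2)C(6,0)/C(10,2) = 2/15; then P = C(8,2)/C(16,2) = 7/30
P(both orange) = 299/1800 ≈ 0.1661.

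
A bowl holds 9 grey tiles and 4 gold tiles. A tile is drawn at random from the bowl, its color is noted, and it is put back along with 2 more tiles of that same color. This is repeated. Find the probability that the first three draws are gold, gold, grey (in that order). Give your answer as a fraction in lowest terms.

72/1105

Track the composition after each reinforcement of +2.
P = (4/13) · (6/15) · (9/17) = 72/1105 ≈ 0.0652.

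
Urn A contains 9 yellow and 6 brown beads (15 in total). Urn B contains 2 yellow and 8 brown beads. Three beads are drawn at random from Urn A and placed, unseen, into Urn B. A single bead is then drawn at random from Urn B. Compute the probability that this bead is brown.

46/65

Condition on how many of the transferred beads are brown (from Urn A: 6 brown of 15; then Urn B has 13 total).
  0 brown: C(6,0)C(9,3)/C(15,3) = 12/65; then P = 8/13
  1 brown: C(6,1)C(9,2)/C(15,3) = 216/455; then P = 9/13
  2 brown: C(6,2)C(9,1)/C(15,3) = 27/91; then P = 10/13
  3 brown: C(6,3)C(9,0)/C(15,3) = 4/91; then P = 11/13
P(brown from Urn B) = 46/65 ≈ 0.7077.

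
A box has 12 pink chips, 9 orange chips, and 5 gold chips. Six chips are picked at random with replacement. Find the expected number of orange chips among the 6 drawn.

By linearity of expectation, E[X] = Σ P(draw i is orange); each independent draw has P(orange) = 9/26.
E[X] = 6 · 9/26 = 27/13 ≈ 2.0769.

27/13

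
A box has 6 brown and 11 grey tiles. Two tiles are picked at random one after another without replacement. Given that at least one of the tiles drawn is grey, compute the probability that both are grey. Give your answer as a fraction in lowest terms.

5/11

P(both grey) = C(11,2)/C(17,2) = 55/136; P(at least one grey) = 1 − C(6,2)/C(17,2) = 121/136.
Since 'both grey' ⊆ 'at least one grey', P(both | at least one) = 55/136 / 121/136 = 5/11 ≈ 0.4545.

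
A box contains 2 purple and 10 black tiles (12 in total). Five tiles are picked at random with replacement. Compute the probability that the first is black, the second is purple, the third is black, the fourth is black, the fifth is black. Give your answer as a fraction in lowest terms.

Multiply the conditional probability of each draw in order, with replacement (the composition resets each draw).
P = (10/12) · (2/12) · (10/12) · (10/12) · (10/12) = 625/7776 ≈ 0.0804.

625/7776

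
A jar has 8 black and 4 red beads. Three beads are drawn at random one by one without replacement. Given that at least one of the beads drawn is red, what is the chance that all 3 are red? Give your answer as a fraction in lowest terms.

1/41

P(all 3 red) = C(4,3)/C(12,3) = 1/55; P(at least one red) = 1 − C(8,3)/C(12,3) = 41/55.
Since 'all 3 red' ⊆ 'at least one red', P(all 3 | at least one) = 1/55 / 41/55 = 1/41 ≈ 0.0244.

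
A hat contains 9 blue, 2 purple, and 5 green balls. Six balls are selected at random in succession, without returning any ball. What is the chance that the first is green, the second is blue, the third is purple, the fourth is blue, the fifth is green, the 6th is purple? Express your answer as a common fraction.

Multiply the conditional probability of each draw in order, without replacement, so each draw removes one from its color and from the total.
P = (5/16) · (9/15) · (2/14) · (8/13) · (4/12) · (1/11) = 1/2002 ≈ 0.0005.

1/2002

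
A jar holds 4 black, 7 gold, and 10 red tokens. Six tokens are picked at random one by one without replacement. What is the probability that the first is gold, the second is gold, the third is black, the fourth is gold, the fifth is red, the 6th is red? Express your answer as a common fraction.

Multiply the conditional probability of each draw in order, without replacement, so each draw removes one from its color and from the total.
P = (7/21) · (6/20) · (4/19) · (5/18) · (10/17) · (9/16) = 5/2584 ≈ 0.0019.

5/2584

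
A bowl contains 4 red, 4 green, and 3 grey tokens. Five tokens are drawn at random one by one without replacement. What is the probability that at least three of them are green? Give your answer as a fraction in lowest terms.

13/66

Sum the hypergeometric tail for j = 3,…,4 green tokens.
Favorable = C(4,3)·C(7,2) + C(4,4)·C(7,1) = 91; total = C(11,5) = 462.
P = 91/462 = 13/66 ≈ 0.1970.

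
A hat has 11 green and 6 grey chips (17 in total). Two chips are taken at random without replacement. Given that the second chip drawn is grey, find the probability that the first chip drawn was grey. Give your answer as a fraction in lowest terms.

P(first=grey and the second chip drawn is grey) = (6/17)·(5/16) = 15/136.
P(the second chip drawn is grey) = Σ over first color = 33/136 + 15/136 = 6/17.
By Bayes, P(first=grey | the second chip drawn is grey) = 15/136 / 6/17 = 5/16 ≈ 0.3125.

5/16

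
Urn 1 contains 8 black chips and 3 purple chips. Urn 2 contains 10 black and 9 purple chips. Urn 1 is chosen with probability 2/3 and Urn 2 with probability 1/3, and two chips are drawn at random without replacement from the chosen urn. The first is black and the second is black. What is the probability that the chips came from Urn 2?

275/1339

P(E | Urn 1) = 28/55; P(E | Urn 2) = 5/19.
P(E) = 2/3·28/55 + 1/3·5/19 = 1339/3135.
By Bayes' rule, P(Urn 2 | E) = 5/57 / 1339/3135 = 275/1339 ≈ 0.2054.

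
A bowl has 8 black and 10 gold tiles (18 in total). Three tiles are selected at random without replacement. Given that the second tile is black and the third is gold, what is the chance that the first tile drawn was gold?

P(first=gold and the second tile is black and the third is gold) = (10/18)·(8/17)·(9/16) = 5/34.
P(E) = Σ over first color = 35/306 + 5/34 = 40/153.
By Bayes, P(first=gold | E) = 5/34 / 40/153 = 9/16 ≈ 0.5625.

9/16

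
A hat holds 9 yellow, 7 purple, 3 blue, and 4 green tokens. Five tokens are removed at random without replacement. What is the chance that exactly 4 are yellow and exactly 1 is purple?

126/4807

Unordered draws without replacement: count favorable combinations over C(23,5).
Favorable = C(9,4) · C(7,1) · C(3,0) · C(4,0) = 882; total = C(23,5) = 33649.
P = 882/33649 = 126/4807 ≈ 0.0262.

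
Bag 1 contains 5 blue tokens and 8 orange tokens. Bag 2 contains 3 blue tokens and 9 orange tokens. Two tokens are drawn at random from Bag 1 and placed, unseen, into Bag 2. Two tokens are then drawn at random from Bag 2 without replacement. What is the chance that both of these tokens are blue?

212/3549

Condition on how many of the transferred tokens are blue (from Bag 1: 5 blue of 13; then Bag 2 has 14 total).
  0 blue: C(5,0)C(8,2)/C(13,2) = 14/39; then P = C(3,2)/C(14,2) = 3/91
  1 blue: C(5,1)C(8,1)/C(13,2) = 20/39; then P = C(4,2)/C(14,2) = 6/91
  2 blue: C(5,2)C(8,0)/C(13,2) = 5/39; then P = C(5,2)/C(14,2) = 10/91
P(both blue) = 212/3549 ≈ 0.0597.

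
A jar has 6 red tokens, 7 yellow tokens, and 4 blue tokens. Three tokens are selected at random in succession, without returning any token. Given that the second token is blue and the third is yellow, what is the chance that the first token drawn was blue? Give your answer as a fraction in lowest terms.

1/5

P(first=blue and the second token is blue and the third is yellow) = (4/17)·(3/16)·(7/15) = 7/340.
P(E) = Σ over first color = 7/170 + 7/170 + 7/340 = 7/68.
By Bayes, P(first=blue | E) = 7/340 / 7/68 = 1/5 ≈ 0.2000.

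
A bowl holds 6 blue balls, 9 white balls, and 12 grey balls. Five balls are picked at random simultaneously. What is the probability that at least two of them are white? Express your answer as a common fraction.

Sum the hypergeometric tail for j = 2,…,5 white balls.
Favorable = C(9,2)·C(18,3) + C(9,3)·C(18,2) + C(9,4)·C(18,1) + C(9,5)·C(18,0) = 44622; total = C(27,5) = 80730.
P = 44622/80730 = 2479/4485 ≈ 0.5527.

2479/4485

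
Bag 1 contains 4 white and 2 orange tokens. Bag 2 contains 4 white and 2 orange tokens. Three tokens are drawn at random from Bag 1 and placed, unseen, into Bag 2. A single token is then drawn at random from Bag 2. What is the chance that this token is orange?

Condition on how many of the transferred tokens are orange (from Bag 1: 2 orange of 6; then Bag 2 has 9 total).
  0 orange: C(2,0)C(4,3)/C(6,3) = 1/5; then P = 2/9
  1 orange: C(2,1)C(4,2)/C(6,3) = 3/5; then P = 3/9
  2 orange: C(2,2)C(4,1)/C(6,3) = 1/5; then P = 4/9
P(orange from Bag 2) = 1/3 ≈ 0.3333.

1/3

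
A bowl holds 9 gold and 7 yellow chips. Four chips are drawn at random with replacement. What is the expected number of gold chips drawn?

By linearity of expectation, E[X] = Σ P(draw i is gold); each independent draw has P(gold) = 9/16.
E[X] = 4 · 9/16 = 9/4 ≈ 2.2500.

9/4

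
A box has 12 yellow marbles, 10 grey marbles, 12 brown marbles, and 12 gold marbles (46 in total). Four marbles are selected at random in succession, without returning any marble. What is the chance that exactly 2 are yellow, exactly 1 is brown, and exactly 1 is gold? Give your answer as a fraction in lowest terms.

Unordered draws without replacement: count favorable combinations over C(46,4).
Favorable = C(12,2) · C(10,0) · C(12,1) · C(12,1) = 9504; total = C(46,4) = 163185.
P = 9504/163185 = 288/4945 ≈ 0.0582.

288/4945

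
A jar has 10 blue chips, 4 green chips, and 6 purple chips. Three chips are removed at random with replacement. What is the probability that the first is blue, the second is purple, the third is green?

Multiply the conditional probability of each draw in order, with replacement (the composition resets each draw).
P = (10/20) · (6/20) · (4/20) = 3/100 ≈ 0.0300.

3/100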